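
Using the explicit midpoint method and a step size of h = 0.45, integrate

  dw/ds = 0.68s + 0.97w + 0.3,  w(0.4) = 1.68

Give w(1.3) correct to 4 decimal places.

5.0778

Midpoint: k1 = f(s_n, w_n); k2 = f(s_n + h/2, w_n + (h/2)·k1); w_{n+1} = w_n + h·k2.
s=0.400000, w=1.680000:
  k1 = f(0.400000, 1.680000) = 2.201600
  k2 = f(0.625000, 2.175360) = 2.835099
  w ← 1.680000 + 0.45·2.835099 = 2.955795
s=0.850000, w=2.955795:
  k1 = f(0.850000, 2.955795) = 3.745121
  k2 = f(1.075000, 3.798447) = 4.715493
  w ← 2.955795 + 0.45·4.715493 = 5.077767
w(1.3) ≈ 5.0778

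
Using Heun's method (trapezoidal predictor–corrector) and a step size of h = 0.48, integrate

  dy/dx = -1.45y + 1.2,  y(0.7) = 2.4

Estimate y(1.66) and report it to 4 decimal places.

1.2967

Heun: k1 = f(x_n, y_n); k2 = f(x_n + h, y_n + h·k1); y_{n+1} = y_n + (h/2)·(k1 + k2).
x=0.700000, y=2.400000:
  k1 = f(0.700000, 2.400000) = -2.280000
  k2 = f(1.180000, 1.305600) = -0.693120
  y ← 2.400000 + (0.48/2)·(-2.280000 + (-0.693120)) = 1.686451
x=1.180000, y=1.686451:
  k1 = f(1.180000, 1.686451) = -1.245354
  k2 = f(1.660000, 1.088681) = -0.378588
  y ← 1.686451 + (0.48/2)·(-1.245354 + (-0.378588)) = 1.296705
y(1.66) ≈ 1.2967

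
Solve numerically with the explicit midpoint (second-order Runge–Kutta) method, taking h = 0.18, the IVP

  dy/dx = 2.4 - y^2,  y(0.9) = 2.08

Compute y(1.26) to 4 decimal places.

Midpoint: k1 = f(x_n, y_n); k2 = f(x_n + h/2, y_n + (h/2)·k1); y_{n+1} = y_n + h·k2.
x=0.900000, y=2.080000:
  k1 = f(0.900000, 2.080000) = -1.926400
  k2 = f(0.990000, 1.906624) = -1.235215
  y ← 2.080000 + 0.18·(-1.235215) = 1.857661
x=1.080000, y=1.857661:
  k1 = f(1.080000, 1.857661) = -1.050905
  k2 = f(1.170000, 1.763080) = -0.708450
  y ← 1.857661 + 0.18·(-0.708450) = 1.730140
y(1.26) ≈ 1.7301

1.7301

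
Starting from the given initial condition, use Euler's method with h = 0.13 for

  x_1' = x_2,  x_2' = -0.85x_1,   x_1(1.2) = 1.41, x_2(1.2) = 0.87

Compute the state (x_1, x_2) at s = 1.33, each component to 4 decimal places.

1.5231, 0.7142

Euler on (x_1,x_2): x_1_{n+1} = x_1_n + h·x_1', x_2_{n+1} = x_2_n + h·x_2'.
1.200000: (1.410000, 0.870000); f=(0.870000, -1.198500) → (1.523100, 0.714195)
(x_1(1.33), x_2(1.33)) ≈ (1.5231, 0.7142)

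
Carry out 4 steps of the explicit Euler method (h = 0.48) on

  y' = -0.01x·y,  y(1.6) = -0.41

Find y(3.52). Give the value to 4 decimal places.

-0.3920

Euler: y_{n+1} = y_n + h·f(x_n, y_n).
x=1.600000, y=-0.410000: f=0.006560 → y ← -0.410000 + 0.48·0.006560 = -0.406851
x=2.080000, y=-0.406851: f=0.008463 → y ← -0.406851 + 0.48·0.008463 = -0.402789
x=2.560000, y=-0.402789: f=0.010311 → y ← -0.402789 + 0.48·0.010311 = -0.397840
x=3.040000, y=-0.397840: f=0.012094 → y ← -0.397840 + 0.48·0.012094 = -0.392034
y(3.52) ≈ -0.3920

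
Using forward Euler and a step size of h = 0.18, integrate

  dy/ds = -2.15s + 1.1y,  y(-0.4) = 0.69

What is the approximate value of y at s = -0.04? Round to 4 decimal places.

1.2609

Euler: y_{n+1} = y_n + h·f(s_n, y_n).
s=-0.400000, y=0.690000: f=1.619000 → y ← 0.690000 + 0.18·1.619000 = 0.981420
s=-0.220000, y=0.981420: f=1.552562 → y ← 0.981420 + 0.18·1.552562 = 1.260881
y(-0.04) ≈ 1.2609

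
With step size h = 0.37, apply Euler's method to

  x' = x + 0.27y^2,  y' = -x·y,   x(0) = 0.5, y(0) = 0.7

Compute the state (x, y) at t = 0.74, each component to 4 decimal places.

Euler on (x,y): x_{n+1} = x_n + h·x', y_{n+1} = y_n + h·y'.
0.000000: (0.500000, 0.700000); f=(0.632300, -0.350000) → (0.733951, 0.570500)
0.370000: (0.733951, 0.570500); f=(0.821828, -0.418719) → (1.038027, 0.415574)
(x(0.74), y(0.74)) ≈ (1.0380, 0.4156)

1.0380, 0.4156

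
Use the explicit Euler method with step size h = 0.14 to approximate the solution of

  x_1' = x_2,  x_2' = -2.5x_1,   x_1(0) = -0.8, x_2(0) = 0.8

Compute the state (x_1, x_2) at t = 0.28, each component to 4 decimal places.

Euler on (x_1,x_2): x_1_{n+1} = x_1_n + h·x_1', x_2_{n+1} = x_2_n + h·x_2'.
0.000000: (-0.800000, 0.800000); f=(0.800000, 2.000000) → (-0.688000, 1.080000)
0.140000: (-0.688000, 1.080000); f=(1.080000, 1.720000) → (-0.536800, 1.320800)
(x_1(0.28), x_2(0.28)) ≈ (-0.5368, 1.3208)

-0.5368, 1.3208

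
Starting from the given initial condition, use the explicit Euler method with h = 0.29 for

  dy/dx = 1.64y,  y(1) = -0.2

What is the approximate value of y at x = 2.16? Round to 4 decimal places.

-0.9482

Euler: y_{n+1} = y_n + h·f(x_n, y_n).
x=1.000000, y=-0.200000: f=-0.328000 → y ← -0.200000 + 0.29·(-0.328000) = -0.295120
x=1.290000, y=-0.295120: f=-0.483997 → y ← -0.295120 + 0.29·(-0.483997) = -0.435479
x=1.580000, y=-0.435479: f=-0.714186 → y ← -0.435479 + 0.29·(-0.714186) = -0.642593
x=1.870000, y=-0.642593: f=-1.053852 → y ← -0.642593 + 0.29·(-1.053852) = -0.948210
y(2.16) ≈ -0.9482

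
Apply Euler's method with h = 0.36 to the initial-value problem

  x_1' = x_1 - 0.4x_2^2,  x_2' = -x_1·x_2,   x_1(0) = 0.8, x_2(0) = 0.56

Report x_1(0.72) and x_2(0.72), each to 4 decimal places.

1.3954, 0.2490

Euler on (x_1,x_2): x_1_{n+1} = x_1_n + h·x_1', x_2_{n+1} = x_2_n + h·x_2'.
0.000000: (0.800000, 0.560000); f=(0.674560, -0.448000) → (1.042842, 0.398720)
0.360000: (1.042842, 0.398720); f=(0.979251, -0.415802) → (1.395372, 0.249031)
(x_1(0.72), x_2(0.72)) ≈ (1.3954, 0.2490)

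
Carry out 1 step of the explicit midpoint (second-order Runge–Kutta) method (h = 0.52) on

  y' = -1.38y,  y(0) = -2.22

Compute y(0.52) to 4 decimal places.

Midpoint: k1 = f(x_n, y_n); k2 = f(x_n + h/2, y_n + (h/2)·k1); y_{n+1} = y_n + h·k2.
x=0.000000, y=-2.220000:
  k1 = f(0.000000, -2.220000) = 3.063600
  k2 = f(0.260000, -1.423464) = 1.964380
  y ← -2.220000 + 0.52·1.964380 = -1.198522
y(0.52) ≈ -1.1985

-1.1985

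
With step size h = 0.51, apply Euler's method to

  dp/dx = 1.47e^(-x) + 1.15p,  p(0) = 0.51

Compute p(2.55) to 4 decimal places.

Euler: p_{n+1} = p_n + h·f(x_n, p_n).
x=0.000000, p=0.510000: f=2.056500 → p ← 0.510000 + 0.51·2.056500 = 1.558815
x=0.510000, p=1.558815: f=2.675366 → p ← 1.558815 + 0.51·2.675366 = 2.923252
x=1.020000, p=2.923252: f=3.891814 → p ← 2.923252 + 0.51·3.891814 = 4.908077
x=1.530000, p=4.908077: f=5.962596 → p ← 4.908077 + 0.51·5.962596 = 7.949000
x=2.040000, p=7.949000: f=9.332493 → p ← 7.949000 + 0.51·9.332493 = 12.708571
p(2.55) ≈ 12.7086

12.7086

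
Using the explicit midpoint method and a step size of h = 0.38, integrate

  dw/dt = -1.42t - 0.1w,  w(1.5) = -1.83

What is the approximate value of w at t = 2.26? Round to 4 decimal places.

Midpoint: k1 = f(t_n, w_n); k2 = f(t_n + h/2, w_n + (h/2)·k1); w_{n+1} = w_n + h·k2.
t=1.500000, w=-1.830000:
  k1 = f(1.500000, -1.830000) = -1.947000
  k2 = f(1.690000, -2.199930) = -2.179807
  w ← -1.830000 + 0.38·(-2.179807) = -2.658327
t=1.880000, w=-2.658327:
  k1 = f(1.880000, -2.658327) = -2.403767
  k2 = f(2.070000, -3.115042) = -2.627896
  w ← -2.658327 + 0.38·(-2.627896) = -3.656927
w(2.26) ≈ -3.6569

-3.6569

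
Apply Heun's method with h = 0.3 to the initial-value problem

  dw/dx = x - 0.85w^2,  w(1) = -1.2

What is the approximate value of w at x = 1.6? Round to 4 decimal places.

Heun: k1 = f(x_n, w_n); k2 = f(x_n + h, w_n + h·k1); w_{n+1} = w_n + (h/2)·(k1 + k2).
x=1.000000, w=-1.200000:
  k1 = f(1.000000, -1.200000) = -0.224000
  k2 = f(1.300000, -1.267200) = -0.064926
  w ← -1.200000 + (0.3/2)·(-0.224000 + (-0.064926)) = -1.243339
x=1.300000, w=-1.243339:
  k1 = f(1.300000, -1.243339) = -0.014008
  k2 = f(1.600000, -1.247541) = 0.277094
  w ← -1.243339 + (0.3/2)·(-0.014008 + 0.277094) = -1.203876
w(1.6) ≈ -1.2039

-1.2039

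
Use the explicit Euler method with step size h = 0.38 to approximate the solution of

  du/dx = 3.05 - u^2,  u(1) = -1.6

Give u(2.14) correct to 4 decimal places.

-0.2463

Euler: u_{n+1} = u_n + h·f(x_n, u_n).
x=1.000000, u=-1.600000: f=0.490000 → u ← -1.600000 + 0.38·0.490000 = -1.413800
x=1.380000, u=-1.413800: f=1.051170 → u ← -1.413800 + 0.38·1.051170 = -1.014356
x=1.760000, u=-1.014356: f=2.021083 → u ← -1.014356 + 0.38·2.021083 = -0.246344
u(2.14) ≈ -0.2463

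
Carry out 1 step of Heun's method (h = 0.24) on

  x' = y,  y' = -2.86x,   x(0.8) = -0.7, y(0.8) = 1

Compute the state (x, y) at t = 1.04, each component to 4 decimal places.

Heun on (x,y): k1 = f(t_n, state_n); k2 = f(t_n + h, state_n + h·k1); state_{n+1} = state_n + (h/2)·(k1 + k2).
0.800000: (-0.700000, 1.000000)
  k1 = (1.000000, 2.002000)
  predictor → (-0.460000, 1.480480)
  k2 = (1.480480, 1.315600)
  → (-0.402342, 1.398112)
(x(1.04), y(1.04)) ≈ (-0.4023, 1.3981)

-0.4023, 1.3981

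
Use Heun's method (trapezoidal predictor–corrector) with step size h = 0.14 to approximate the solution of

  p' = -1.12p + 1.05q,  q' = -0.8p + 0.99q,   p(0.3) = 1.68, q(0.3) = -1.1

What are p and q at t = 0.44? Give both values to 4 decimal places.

1.2632, -1.4404

Heun on (p,q): k1 = f(t_n, state_n); k2 = f(t_n + h, state_n + h·k1); state_{n+1} = state_n + (h/2)·(k1 + k2).
0.300000: (1.680000, -1.100000)
  k1 = (-3.036600, -2.433000)
  predictor → (1.254876, -1.440620)
  k2 = (-2.918112, -2.430115)
  → (1.263170, -1.440418)
(p(0.44), q(0.44)) ≈ (1.2632, -1.4404)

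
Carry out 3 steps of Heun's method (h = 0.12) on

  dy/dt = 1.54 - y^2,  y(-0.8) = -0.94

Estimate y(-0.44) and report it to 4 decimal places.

-0.6180

Heun: k1 = f(t_n, y_n); k2 = f(t_n + h, y_n + h·k1); y_{n+1} = y_n + (h/2)·(k1 + k2).
t=-0.800000, y=-0.940000:
  k1 = f(-0.800000, -0.940000) = 0.656400
  k2 = f(-0.680000, -0.861232) = 0.798279
  y ← -0.940000 + (0.12/2)·(0.656400 + 0.798279) = -0.852719
t=-0.680000, y=-0.852719:
  k1 = f(-0.680000, -0.852719) = 0.812870
  k2 = f(-0.560000, -0.755175) = 0.969711
  y ← -0.852719 + (0.12/2)·(0.812870 + 0.969711) = -0.745764
t=-0.560000, y=-0.745764:
  k1 = f(-0.560000, -0.745764) = 0.983835
  k2 = f(-0.440000, -0.627704) = 1.145988
  y ← -0.745764 + (0.12/2)·(0.983835 + 1.145988) = -0.617975
y(-0.44) ≈ -0.6180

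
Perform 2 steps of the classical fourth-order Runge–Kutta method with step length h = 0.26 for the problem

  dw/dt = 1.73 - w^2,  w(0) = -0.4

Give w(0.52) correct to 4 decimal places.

RK4: k1 = f(t_n, w_n); k2 = f(t_n + h/2, w_n + (h/2)·k1); k3 = f(t_n + h/2, w_n + (h/2)·k2); k4 = f(t_n + h, w_n + h·k3); w_{n+1} = w_n + (h/6)·(k1 + 2k2 + 2k3 + k4).
t=0.000000, w=-0.400000:
  k1 = f(0.000000, -0.400000) = 1.570000
  k2 = f(0.130000, -0.195900) = 1.691623
  k3 = f(0.130000, -0.180089) = 1.697568
  k4 = f(0.260000, 0.041368) = 1.728289
  w ← -0.400000 + (0.26/6)·(k1 + 2k2 + 2k3 + k4) = 0.036656
t=0.260000, w=0.036656:
  k1 = f(0.260000, 0.036656) = 1.728656
  k2 = f(0.390000, 0.261381) = 1.661680
  k3 = f(0.390000, 0.252674) = 1.666156
  k4 = f(0.520000, 0.469856) = 1.509235
  w ← 0.036656 + (0.26/6)·(k1 + 2k2 + 2k3 + k4) = 0.465377
w(0.52) ≈ 0.4654

0.4654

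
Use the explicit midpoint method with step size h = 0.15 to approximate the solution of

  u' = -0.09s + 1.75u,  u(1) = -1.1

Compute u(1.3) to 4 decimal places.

Midpoint: k1 = f(s_n, u_n); k2 = f(s_n + h/2, u_n + (h/2)·k1); u_{n+1} = u_n + h·k2.
s=1.000000, u=-1.100000:
  k1 = f(1.000000, -1.100000) = -2.015000
  k2 = f(1.075000, -1.251125) = -2.286219
  u ← -1.100000 + 0.15·(-2.286219) = -1.442933
s=1.150000, u=-1.442933:
  k1 = f(1.150000, -1.442933) = -2.628632
  k2 = f(1.225000, -1.640080) = -2.980390
  u ← -1.442933 + 0.15·(-2.980390) = -1.889991
u(1.3) ≈ -1.8900

-1.8900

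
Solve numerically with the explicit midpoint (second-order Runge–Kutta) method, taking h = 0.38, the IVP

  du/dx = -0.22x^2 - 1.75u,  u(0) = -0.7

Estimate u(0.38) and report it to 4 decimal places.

Midpoint: k1 = f(x_n, u_n); k2 = f(x_n + h/2, u_n + (h/2)·k1); u_{n+1} = u_n + h·k2.
x=0.000000, u=-0.700000:
  k1 = f(0.000000, -0.700000) = 1.225000
  k2 = f(0.190000, -0.467250) = 0.809745
  u ← -0.700000 + 0.38·0.809745 = -0.392297
u(0.38) ≈ -0.3923

-0.3923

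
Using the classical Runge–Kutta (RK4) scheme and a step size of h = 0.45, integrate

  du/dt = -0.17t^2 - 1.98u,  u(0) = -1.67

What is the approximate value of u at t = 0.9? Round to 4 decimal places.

-0.3148

RK4: k1 = f(t_n, u_n); k2 = f(t_n + h/2, u_n + (h/2)·k1); k3 = f(t_n + h/2, u_n + (h/2)·k2); k4 = f(t_n + h, u_n + h·k3); u_{n+1} = u_n + (h/6)·(k1 + 2k2 + 2k3 + k4).
t=0.000000, u=-1.670000:
  k1 = f(0.000000, -1.670000) = 3.306600
  k2 = f(0.225000, -0.926015) = 1.824903
  k3 = f(0.225000, -1.259397) = 2.484999
  k4 = f(0.450000, -0.551750) = 1.058041
  u ← -1.670000 + (0.45/6)·(k1 + 2k2 + 2k3 + k4) = -0.696167
t=0.450000, u=-0.696167:
  k1 = f(0.450000, -0.696167) = 1.343985
  k2 = f(0.675000, -0.393770) = 0.702208
  k3 = f(0.675000, -0.538170) = 0.988120
  k4 = f(0.900000, -0.251513) = 0.360295
  u ← -0.696167 + (0.45/6)·(k1 + 2k2 + 2k3 + k4) = -0.314796
u(0.9) ≈ -0.3148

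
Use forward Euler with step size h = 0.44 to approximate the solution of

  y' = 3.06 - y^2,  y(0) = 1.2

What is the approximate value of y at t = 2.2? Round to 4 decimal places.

1.7639

Euler: y_{n+1} = y_n + h·f(t_n, y_n).
t=0.000000, y=1.200000: f=1.620000 → y ← 1.200000 + 0.44·1.620000 = 1.912800
t=0.440000, y=1.912800: f=-0.598804 → y ← 1.912800 + 0.44·(-0.598804) = 1.649326
t=0.880000, y=1.649326: f=0.339723 → y ← 1.649326 + 0.44·0.339723 = 1.798804
t=1.320000, y=1.798804: f=-0.175697 → y ← 1.798804 + 0.44·(-0.175697) = 1.721498
t=1.760000, y=1.721498: f=0.096446 → y ← 1.721498 + 0.44·0.096446 = 1.763934
y(2.2) ≈ 1.7639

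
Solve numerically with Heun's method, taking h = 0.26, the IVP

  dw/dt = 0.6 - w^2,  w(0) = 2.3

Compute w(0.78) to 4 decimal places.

1.0889

Heun: k1 = f(t_n, w_n); k2 = f(t_n + h, w_n + h·k1); w_{n+1} = w_n + (h/2)·(k1 + k2).
t=0.000000, w=2.300000:
  k1 = f(0.000000, 2.300000) = -4.690000
  k2 = f(0.260000, 1.080600) = -0.567696
  w ← 2.300000 + (0.26/2)·(-4.690000 + (-0.567696)) = 1.616499
t=0.260000, w=1.616499:
  k1 = f(0.260000, 1.616499) = -2.013071
  k2 = f(0.520000, 1.093101) = -0.594870
  w ← 1.616499 + (0.26/2)·(-2.013071 + (-0.594870)) = 1.277467
t=0.520000, w=1.277467:
  k1 = f(0.520000, 1.277467) = -1.031922
  k2 = f(0.780000, 1.009167) = -0.418419
  w ← 1.277467 + (0.26/2)·(-1.031922 + (-0.418419)) = 1.088923
w(0.78) ≈ 1.0889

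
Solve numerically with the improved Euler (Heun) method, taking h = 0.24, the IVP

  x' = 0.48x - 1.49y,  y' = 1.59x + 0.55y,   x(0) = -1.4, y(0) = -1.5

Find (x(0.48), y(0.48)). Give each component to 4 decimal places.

-0.0315, -2.7431

Heun on (x,y): k1 = f(t_n, state_n); k2 = f(t_n + h, state_n + h·k1); state_{n+1} = state_n + (h/2)·(k1 + k2).
0.000000: (-1.400000, -1.500000)
  k1 = (1.563000, -3.051000)
  predictor → (-1.024880, -2.232240)
  k2 = (2.834095, -2.857291)
  → (-0.872349, -2.208995)
0.240000: (-0.872349, -2.208995)
  k1 = (2.872675, -2.601981)
  predictor → (-0.182907, -2.833470)
  k2 = (4.134076, -1.849230)
  → (-0.031538, -2.743140)
(x(0.48), y(0.48)) ≈ (-0.0315, -2.7431)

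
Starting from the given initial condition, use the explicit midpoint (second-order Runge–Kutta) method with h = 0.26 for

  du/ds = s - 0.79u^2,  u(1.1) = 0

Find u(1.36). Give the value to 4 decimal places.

0.3156

Midpoint: k1 = f(s_n, u_n); k2 = f(s_n + h/2, u_n + (h/2)·k1); u_{n+1} = u_n + h·k2.
s=1.100000, u=0.000000:
  k1 = f(1.100000, 0.000000) = 1.100000
  k2 = f(1.230000, 0.143000) = 1.213845
  u ← 0.000000 + 0.26·1.213845 = 0.315600
u(1.36) ≈ 0.3156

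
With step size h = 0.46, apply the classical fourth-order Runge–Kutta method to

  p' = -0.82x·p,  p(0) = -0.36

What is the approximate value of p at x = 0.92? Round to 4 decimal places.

RK4: k1 = f(x_n, p_n); k2 = f(x_n + h/2, p_n + (h/2)·k1); k3 = f(x_n + h/2, p_n + (h/2)·k2); k4 = f(x_n + h, p_n + h·k3); p_{n+1} = p_n + (h/6)·(k1 + 2k2 + 2k3 + k4).
x=0.000000, p=-0.360000:
  k1 = f(0.000000, -0.360000) = 0.000000
  k2 = f(0.230000, -0.360000) = 0.067896
  k3 = f(0.230000, -0.344384) = 0.064951
  k4 = f(0.460000, -0.330123) = 0.124522
  p ← -0.360000 + (0.46/6)·(k1 + 2k2 + 2k3 + k4) = -0.330083
x=0.460000, p=-0.330083:
  k1 = f(0.460000, -0.330083) = 0.124507
  k2 = f(0.690000, -0.301447) = 0.170559
  k3 = f(0.690000, -0.290855) = 0.164566
  k4 = f(0.920000, -0.254383) = 0.191907
  p ← -0.330083 + (0.46/6)·(k1 + 2k2 + 2k3 + k4) = -0.254439
p(0.92) ≈ -0.2544

-0.2544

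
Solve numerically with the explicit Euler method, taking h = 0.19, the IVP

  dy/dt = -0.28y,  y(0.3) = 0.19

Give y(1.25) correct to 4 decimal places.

0.1446

Euler: y_{n+1} = y_n + h·f(t_n, y_n).
t=0.300000, y=0.190000: f=-0.053200 → y ← 0.190000 + 0.19·(-0.053200) = 0.179892
t=0.490000, y=0.179892: f=-0.050370 → y ← 0.179892 + 0.19·(-0.050370) = 0.170322
t=0.680000, y=0.170322: f=-0.047690 → y ← 0.170322 + 0.19·(-0.047690) = 0.161261
t=0.870000, y=0.161261: f=-0.045153 → y ← 0.161261 + 0.19·(-0.045153) = 0.152682
t=1.060000, y=0.152682: f=-0.042751 → y ← 0.152682 + 0.19·(-0.042751) = 0.144559
y(1.25) ≈ 0.1446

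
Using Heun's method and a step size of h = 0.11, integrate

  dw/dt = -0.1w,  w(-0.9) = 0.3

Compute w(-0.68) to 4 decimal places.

Heun: k1 = f(t_n, w_n); k2 = f(t_n + h, w_n + h·k1); w_{n+1} = w_n + (h/2)·(k1 + k2).
t=-0.900000, w=0.300000:
  k1 = f(-0.900000, 0.300000) = -0.030000
  k2 = f(-0.790000, 0.296700) = -0.029670
  w ← 0.300000 + (0.11/2)·(-0.030000 + (-0.029670)) = 0.296718
t=-0.790000, w=0.296718:
  k1 = f(-0.790000, 0.296718) = -0.029672
  k2 = f(-0.680000, 0.293454) = -0.029345
  w ← 0.296718 + (0.11/2)·(-0.029672 + (-0.029345)) = 0.293472
w(-0.68) ≈ 0.2935

0.2935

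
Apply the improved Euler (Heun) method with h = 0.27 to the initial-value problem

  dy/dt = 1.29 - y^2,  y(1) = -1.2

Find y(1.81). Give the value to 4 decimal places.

Heun: k1 = f(t_n, y_n); k2 = f(t_n + h, y_n + h·k1); y_{n+1} = y_n + (h/2)·(k1 + k2).
t=1.000000, y=-1.200000:
  k1 = f(1.000000, -1.200000) = -0.150000
  k2 = f(1.270000, -1.240500) = -0.248840
  y ← -1.200000 + (0.27/2)·(-0.150000 + (-0.248840)) = -1.253843
t=1.270000, y=-1.253843:
  k1 = f(1.270000, -1.253843) = -0.282123
  k2 = f(1.540000, -1.330017) = -0.478945
  y ← -1.253843 + (0.27/2)·(-0.282123 + (-0.478945)) = -1.356588
t=1.540000, y=-1.356588:
  k1 = f(1.540000, -1.356588) = -0.550330
  k2 = f(1.810000, -1.505177) = -0.975557
  y ← -1.356588 + (0.27/2)·(-0.550330 + (-0.975557)) = -1.562582
y(1.81) ≈ -1.5626

-1.5626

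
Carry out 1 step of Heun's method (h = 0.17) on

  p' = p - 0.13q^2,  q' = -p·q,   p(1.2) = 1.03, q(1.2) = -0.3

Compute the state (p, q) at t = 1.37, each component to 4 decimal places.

Heun on (p,q): k1 = f(t_n, state_n); k2 = f(t_n + h, state_n + h·k1); state_{n+1} = state_n + (h/2)·(k1 + k2).
1.200000: (1.030000, -0.300000)
  k1 = (1.018300, 0.309000)
  predictor → (1.203111, -0.247470)
  k2 = (1.195150, 0.297734)
  → (1.218143, -0.248428)
(p(1.37), q(1.37)) ≈ (1.2181, -0.2484)

1.2181, -0.2484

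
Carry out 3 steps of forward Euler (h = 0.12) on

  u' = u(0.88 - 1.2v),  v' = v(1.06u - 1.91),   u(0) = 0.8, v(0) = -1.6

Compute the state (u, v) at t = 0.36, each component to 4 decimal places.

Euler on (u,v): u_{n+1} = u_n + h·u', v_{n+1} = v_n + h·v'.
0.000000: (0.800000, -1.600000); f=(2.240000, 1.699200) → (1.068800, -1.396096)
0.120000: (1.068800, -1.396096); f=(2.731121, 1.084867) → (1.396535, -1.265912)
0.240000: (1.396535, -1.265912); f=(3.350418, 0.543929) → (1.798585, -1.200641)
(u(0.36), v(0.36)) ≈ (1.7986, -1.2006)

1.7986, -1.2006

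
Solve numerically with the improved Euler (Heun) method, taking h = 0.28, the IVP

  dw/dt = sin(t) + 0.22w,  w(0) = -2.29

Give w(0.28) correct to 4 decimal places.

Heun: k1 = f(t_n, w_n); k2 = f(t_n + h, w_n + h·k1); w_{n+1} = w_n + (h/2)·(k1 + k2).
t=0.000000, w=-2.290000:
  k1 = f(0.000000, -2.290000) = -0.503800
  k2 = f(0.280000, -2.431064) = -0.258478
  w ← -2.290000 + (0.28/2)·(-0.503800 + (-0.258478)) = -2.396719
w(0.28) ≈ -2.3967

-2.3967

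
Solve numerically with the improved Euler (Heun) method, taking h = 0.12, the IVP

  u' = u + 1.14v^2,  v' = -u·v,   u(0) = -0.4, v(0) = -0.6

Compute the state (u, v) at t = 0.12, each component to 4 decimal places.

Heun on (u,v): k1 = f(t_n, state_n); k2 = f(t_n + h, state_n + h·k1); state_{n+1} = state_n + (h/2)·(k1 + k2).
0.000000: (-0.400000, -0.600000)
  k1 = (0.010400, -0.240000)
  predictor → (-0.398752, -0.628800)
  k2 = (0.051992, -0.250735)
  → (-0.396256, -0.629444)
(u(0.12), v(0.12)) ≈ (-0.3963, -0.6294)

-0.3963, -0.6294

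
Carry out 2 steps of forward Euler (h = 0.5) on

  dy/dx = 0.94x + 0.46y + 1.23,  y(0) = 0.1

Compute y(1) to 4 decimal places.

1.7577

Euler: y_{n+1} = y_n + h·f(x_n, y_n).
x=0.000000, y=0.100000: f=1.276000 → y ← 0.100000 + 0.5·1.276000 = 0.738000
x=0.500000, y=0.738000: f=2.039480 → y ← 0.738000 + 0.5·2.039480 = 1.757740
y(1) ≈ 1.7577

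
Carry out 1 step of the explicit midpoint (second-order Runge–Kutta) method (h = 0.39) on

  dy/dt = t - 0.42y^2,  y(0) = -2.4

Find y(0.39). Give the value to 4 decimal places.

-3.6748

Midpoint: k1 = f(t_n, y_n); k2 = f(t_n + h/2, y_n + (h/2)·k1); y_{n+1} = y_n + h·k2.
t=0.000000, y=-2.400000:
  k1 = f(0.000000, -2.400000) = -2.419200
  k2 = f(0.195000, -2.871744) = -3.268704
  y ← -2.400000 + 0.39·(-3.268704) = -3.674794
y(0.39) ≈ -3.6748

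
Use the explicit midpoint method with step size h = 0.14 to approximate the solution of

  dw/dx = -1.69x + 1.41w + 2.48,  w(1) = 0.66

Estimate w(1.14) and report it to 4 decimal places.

0.9081

Midpoint: k1 = f(x_n, w_n); k2 = f(x_n + h/2, w_n + (h/2)·k1); w_{n+1} = w_n + h·k2.
x=1.000000, w=0.660000:
  k1 = f(1.000000, 0.660000) = 1.720600
  k2 = f(1.070000, 0.780442) = 1.772123
  w ← 0.660000 + 0.14·1.772123 = 0.908097
w(1.14) ≈ 0.9081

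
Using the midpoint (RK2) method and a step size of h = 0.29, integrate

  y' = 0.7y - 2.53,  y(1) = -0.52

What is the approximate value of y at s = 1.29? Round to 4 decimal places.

-1.4444

Midpoint: k1 = f(s_n, y_n); k2 = f(s_n + h/2, y_n + (h/2)·k1); y_{n+1} = y_n + h·k2.
s=1.000000, y=-0.520000:
  k1 = f(1.000000, -0.520000) = -2.894000
  k2 = f(1.145000, -0.939630) = -3.187741
  y ← -0.520000 + 0.29·(-3.187741) = -1.444445
y(1.29) ≈ -1.4444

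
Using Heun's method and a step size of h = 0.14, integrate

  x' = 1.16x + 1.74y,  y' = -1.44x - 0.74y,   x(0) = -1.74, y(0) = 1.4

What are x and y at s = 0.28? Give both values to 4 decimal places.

-1.5027, 1.7368

Heun on (x,y): k1 = f(s_n, state_n); k2 = f(s_n + h, state_n + h·k1); state_{n+1} = state_n + (h/2)·(k1 + k2).
0.000000: (-1.740000, 1.400000)
  k1 = (0.417600, 1.469600)
  predictor → (-1.681536, 1.605744)
  k2 = (0.843413, 1.233161)
  → (-1.651729, 1.589193)
0.140000: (-1.651729, 1.589193)
  k1 = (0.849191, 1.202487)
  predictor → (-1.532842, 1.757541)
  k2 = (1.280025, 0.906712)
  → (-1.502684, 1.736837)
(x(0.28), y(0.28)) ≈ (-1.5027, 1.7368)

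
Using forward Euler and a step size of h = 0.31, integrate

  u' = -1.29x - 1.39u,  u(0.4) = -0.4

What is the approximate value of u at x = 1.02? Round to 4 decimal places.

-0.5045

Euler: u_{n+1} = u_n + h·f(x_n, u_n).
x=0.400000, u=-0.400000: f=0.040000 → u ← -0.400000 + 0.31·0.040000 = -0.387600
x=0.710000, u=-0.387600: f=-0.377136 → u ← -0.387600 + 0.31·(-0.377136) = -0.504512
u(1.02) ≈ -0.5045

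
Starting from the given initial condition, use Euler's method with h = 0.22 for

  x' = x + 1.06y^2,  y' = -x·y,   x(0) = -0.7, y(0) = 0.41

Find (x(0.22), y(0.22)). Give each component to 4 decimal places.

-0.8148, 0.4731

Euler on (x,y): x_{n+1} = x_n + h·x', y_{n+1} = y_n + h·y'.
0.000000: (-0.700000, 0.410000); f=(-0.521814, 0.287000) → (-0.814799, 0.473140)
(x(0.22), y(0.22)) ≈ (-0.8148, 0.4731)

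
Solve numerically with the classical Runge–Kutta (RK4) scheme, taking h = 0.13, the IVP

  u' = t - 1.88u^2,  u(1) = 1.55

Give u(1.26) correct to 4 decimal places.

1.0664

RK4: k1 = f(t_n, u_n); k2 = f(t_n + h/2, u_n + (h/2)·k1); k3 = f(t_n + h/2, u_n + (h/2)·k2); k4 = f(t_n + h, u_n + h·k3); u_{n+1} = u_n + (h/6)·(k1 + 2k2 + 2k3 + k4).
t=1.000000, u=1.550000:
  k1 = f(1.000000, 1.550000) = -3.516700
  k2 = f(1.065000, 1.321415) = -2.217736
  k3 = f(1.065000, 1.405847) = -2.650644
  k4 = f(1.130000, 1.205416) = -1.601694
  u ← 1.550000 + (0.13/6)·(k1 + 2k2 + 2k3 + k4) = 1.228138
t=1.130000, u=1.228138:
  k1 = f(1.130000, 1.228138) = -1.705649
  k2 = f(1.195000, 1.117271) = -1.151794
  k3 = f(1.195000, 1.153272) = -1.305467
  k4 = f(1.260000, 1.058428) = -0.846106
  u ← 1.228138 + (0.13/6)·(k1 + 2k2 + 2k3 + k4) = 1.066369
u(1.26) ≈ 1.0664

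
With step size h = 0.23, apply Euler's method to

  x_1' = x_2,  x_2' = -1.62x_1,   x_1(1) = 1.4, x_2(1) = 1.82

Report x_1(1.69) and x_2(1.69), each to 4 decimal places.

Euler on (x_1,x_2): x_1_{n+1} = x_1_n + h·x_1', x_2_{n+1} = x_2_n + h·x_2'.
1.000000: (1.400000, 1.820000); f=(1.820000, -2.268000) → (1.818600, 1.298360)
1.230000: (1.818600, 1.298360); f=(1.298360, -2.946132) → (2.117223, 0.620750)
1.460000: (2.117223, 0.620750); f=(0.620750, -3.429901) → (2.259995, -0.168128)
(x_1(1.69), x_2(1.69)) ≈ (2.2600, -0.1681)

2.2600, -0.1681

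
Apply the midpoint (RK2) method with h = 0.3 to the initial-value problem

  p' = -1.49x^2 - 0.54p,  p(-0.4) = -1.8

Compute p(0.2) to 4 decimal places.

Midpoint: k1 = f(x_n, p_n); k2 = f(x_n + h/2, p_n + (h/2)·k1); p_{n+1} = p_n + h·k2.
x=-0.400000, p=-1.800000:
  k1 = f(-0.400000, -1.800000) = 0.733600
  k2 = f(-0.250000, -1.689960) = 0.819453
  p ← -1.800000 + 0.3·0.819453 = -1.554164
x=-0.100000, p=-1.554164:
  k1 = f(-0.100000, -1.554164) = 0.824349
  k2 = f(0.050000, -1.430512) = 0.768751
  p ← -1.554164 + 0.3·0.768751 = -1.323539
p(0.2) ≈ -1.3235

-1.3235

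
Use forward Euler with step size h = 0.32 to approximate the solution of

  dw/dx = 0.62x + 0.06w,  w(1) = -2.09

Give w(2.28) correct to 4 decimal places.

Euler: w_{n+1} = w_n + h·f(x_n, w_n).
x=1.000000, w=-2.090000: f=0.494600 → w ← -2.090000 + 0.32·0.494600 = -1.931728
x=1.320000, w=-1.931728: f=0.702496 → w ← -1.931728 + 0.32·0.702496 = -1.706929
x=1.640000, w=-1.706929: f=0.914384 → w ← -1.706929 + 0.32·0.914384 = -1.414326
x=1.960000, w=-1.414326: f=1.130340 → w ← -1.414326 + 0.32·1.130340 = -1.052617
w(2.28) ≈ -1.0526

-1.0526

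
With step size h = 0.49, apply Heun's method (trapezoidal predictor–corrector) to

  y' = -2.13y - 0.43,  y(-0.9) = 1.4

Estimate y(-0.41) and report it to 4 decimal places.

0.6006

Heun: k1 = f(t_n, y_n); k2 = f(t_n + h, y_n + h·k1); y_{n+1} = y_n + (h/2)·(k1 + k2).
t=-0.900000, y=1.400000:
  k1 = f(-0.900000, 1.400000) = -3.412000
  k2 = f(-0.410000, -0.271880) = 0.149104
  y ← 1.400000 + (0.49/2)·(-3.412000 + 0.149104) = 0.600591
y(-0.41) ≈ 0.6006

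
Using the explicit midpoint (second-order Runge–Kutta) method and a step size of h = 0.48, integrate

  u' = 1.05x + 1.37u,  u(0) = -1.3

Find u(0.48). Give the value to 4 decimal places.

-2.3150

Midpoint: k1 = f(x_n, u_n); k2 = f(x_n + h/2, u_n + (h/2)·k1); u_{n+1} = u_n + h·k2.
x=0.000000, u=-1.300000:
  k1 = f(0.000000, -1.300000) = -1.781000
  k2 = f(0.240000, -1.727440) = -2.114593
  u ← -1.300000 + 0.48·(-2.114593) = -2.315005
u(0.48) ≈ -2.3150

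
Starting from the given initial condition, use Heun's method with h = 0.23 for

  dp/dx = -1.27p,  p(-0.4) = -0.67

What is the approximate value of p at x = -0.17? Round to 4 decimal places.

-0.5029

Heun: k1 = f(x_n, p_n); k2 = f(x_n + h, p_n + h·k1); p_{n+1} = p_n + (h/2)·(k1 + k2).
x=-0.400000, p=-0.670000:
  k1 = f(-0.400000, -0.670000) = 0.850900
  k2 = f(-0.170000, -0.474293) = 0.602352
  p ← -0.670000 + (0.23/2)·(0.850900 + 0.602352) = -0.502876
p(-0.17) ≈ -0.5029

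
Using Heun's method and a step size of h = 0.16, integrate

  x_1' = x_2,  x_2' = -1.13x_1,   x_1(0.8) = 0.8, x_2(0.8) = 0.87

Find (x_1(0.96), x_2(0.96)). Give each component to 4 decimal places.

0.9276, 0.7128

Heun on (x_1,x_2): k1 = f(t_n, state_n); k2 = f(t_n + h, state_n + h·k1); state_{n+1} = state_n + (h/2)·(k1 + k2).
0.800000: (0.800000, 0.870000)
  k1 = (0.870000, -0.904000)
  predictor → (0.939200, 0.725360)
  k2 = (0.725360, -1.061296)
  → (0.927629, 0.712776)
(x_1(0.96), x_2(0.96)) ≈ (0.9276, 0.7128)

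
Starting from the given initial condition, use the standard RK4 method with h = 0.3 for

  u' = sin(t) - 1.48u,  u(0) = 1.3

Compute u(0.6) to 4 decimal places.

0.6674

RK4: k1 = f(t_n, u_n); k2 = f(t_n + h/2, u_n + (h/2)·k1); k3 = f(t_n + h/2, u_n + (h/2)·k2); k4 = f(t_n + h, u_n + h·k3); u_{n+1} = u_n + (h/6)·(k1 + 2k2 + 2k3 + k4).
t=0.000000, u=1.300000:
  k1 = f(0.000000, 1.300000) = -1.924000
  k2 = f(0.150000, 1.011400) = -1.347434
  k3 = f(0.150000, 1.097885) = -1.475432
  k4 = f(0.300000, 0.857371) = -0.973388
  u ← 1.300000 + (0.3/6)·(k1 + 2k2 + 2k3 + k4) = 0.872844
t=0.300000, u=0.872844:
  k1 = f(0.300000, 0.872844) = -0.996289
  k2 = f(0.450000, 0.723401) = -0.635668
  k3 = f(0.450000, 0.777494) = -0.715725
  k4 = f(0.600000, 0.658126) = -0.409385
  u ← 0.872844 + (0.3/6)·(k1 + 2k2 + 2k3 + k4) = 0.667421
u(0.6) ≈ 0.6674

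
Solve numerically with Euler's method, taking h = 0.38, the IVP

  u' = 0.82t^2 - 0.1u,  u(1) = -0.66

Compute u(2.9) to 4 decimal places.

4.4962

Euler: u_{n+1} = u_n + h·f(t_n, u_n).
t=1.000000, u=-0.660000: f=0.886000 → u ← -0.660000 + 0.38·0.886000 = -0.323320
t=1.380000, u=-0.323320: f=1.593940 → u ← -0.323320 + 0.38·1.593940 = 0.282377
t=1.760000, u=0.282377: f=2.511794 → u ← 0.282377 + 0.38·2.511794 = 1.236859
t=2.140000, u=1.236859: f=3.631586 → u ← 1.236859 + 0.38·3.631586 = 2.616862
t=2.520000, u=2.616862: f=4.945642 → u ← 2.616862 + 0.38·4.945642 = 4.496206
u(2.9) ≈ 4.4962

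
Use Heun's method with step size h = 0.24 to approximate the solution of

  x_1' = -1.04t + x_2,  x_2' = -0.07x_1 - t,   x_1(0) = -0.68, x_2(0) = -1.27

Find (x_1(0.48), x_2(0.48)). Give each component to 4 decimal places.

Heun on (x_1,x_2): k1 = f(t_n, state_n); k2 = f(t_n + h, state_n + h·k1); state_{n+1} = state_n + (h/2)·(k1 + k2).
0.000000: (-0.680000, -1.270000)
  k1 = (-1.270000, 0.047600)
  predictor → (-0.984800, -1.258576)
  k2 = (-1.508176, -0.171064)
  → (-1.013381, -1.284816)
0.240000: (-1.013381, -1.284816)
  k1 = (-1.534416, -0.169063)
  predictor → (-1.381641, -1.325391)
  k2 = (-1.824591, -0.383285)
  → (-1.416462, -1.351097)
(x_1(0.48), x_2(0.48)) ≈ (-1.4165, -1.3511)

-1.4165, -1.3511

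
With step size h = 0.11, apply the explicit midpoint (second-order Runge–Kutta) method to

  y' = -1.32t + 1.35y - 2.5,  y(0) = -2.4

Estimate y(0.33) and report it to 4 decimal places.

Midpoint: k1 = f(t_n, y_n); k2 = f(t_n + h/2, y_n + (h/2)·k1); y_{n+1} = y_n + h·k2.
t=0.000000, y=-2.400000:
  k1 = f(0.000000, -2.400000) = -5.740000
  k2 = f(0.055000, -2.715700) = -6.238795
  y ← -2.400000 + 0.11·(-6.238795) = -3.086267
t=0.110000, y=-3.086267:
  k1 = f(0.110000, -3.086267) = -6.811661
  k2 = f(0.165000, -3.460909) = -7.390027
  y ← -3.086267 + 0.11·(-7.390027) = -3.899170
t=0.220000, y=-3.899170:
  k1 = f(0.220000, -3.899170) = -8.054280
  k2 = f(0.275000, -4.342156) = -8.724910
  y ← -3.899170 + 0.11·(-8.724910) = -4.858911
y(0.33) ≈ -4.8589

-4.8589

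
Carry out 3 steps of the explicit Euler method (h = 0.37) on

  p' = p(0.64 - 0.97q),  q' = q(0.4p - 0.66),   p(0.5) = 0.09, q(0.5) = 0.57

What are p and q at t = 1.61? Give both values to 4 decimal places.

0.1119, 0.2600

Euler on (p,q): p_{n+1} = p_n + h·p', q_{n+1} = q_n + h·q'.
0.500000: (0.090000, 0.570000); f=(0.007839, -0.355680) → (0.092900, 0.438398)
0.870000: (0.092900, 0.438398); f=(0.019951, -0.273052) → (0.100282, 0.337369)
1.240000: (0.100282, 0.337369); f=(0.031363, -0.209131) → (0.111887, 0.259991)
(p(1.61), q(1.61)) ≈ (0.1119, 0.2600)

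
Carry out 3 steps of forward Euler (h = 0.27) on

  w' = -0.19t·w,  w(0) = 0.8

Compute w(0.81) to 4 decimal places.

0.7671

Euler: w_{n+1} = w_n + h·f(t_n, w_n).
t=0.000000, w=0.800000: f=0.000000 → w ← 0.800000 + 0.27·0.000000 = 0.800000
t=0.270000, w=0.800000: f=-0.041040 → w ← 0.800000 + 0.27·(-0.041040) = 0.788919
t=0.540000, w=0.788919: f=-0.080943 → w ← 0.788919 + 0.27·(-0.080943) = 0.767065
w(0.81) ≈ 0.7671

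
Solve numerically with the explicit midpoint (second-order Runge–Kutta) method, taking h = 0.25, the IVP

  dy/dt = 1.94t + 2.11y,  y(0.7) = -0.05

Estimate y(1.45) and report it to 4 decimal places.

2.9963

Midpoint: k1 = f(t_n, y_n); k2 = f(t_n + h/2, y_n + (h/2)·k1); y_{n+1} = y_n + h·k2.
t=0.700000, y=-0.050000:
  k1 = f(0.700000, -0.050000) = 1.252500
  k2 = f(0.825000, 0.106562) = 1.825347
  y ← -0.050000 + 0.25·1.825347 = 0.406337
t=0.950000, y=0.406337:
  k1 = f(0.950000, 0.406337) = 2.700370
  k2 = f(1.075000, 0.743883) = 3.655093
  y ← 0.406337 + 0.25·3.655093 = 1.320110
t=1.200000, y=1.320110:
  k1 = f(1.200000, 1.320110) = 5.113432
  k2 = f(1.325000, 1.959289) = 6.704600
  y ← 1.320110 + 0.25·6.704600 = 2.996260
y(1.45) ≈ 2.9963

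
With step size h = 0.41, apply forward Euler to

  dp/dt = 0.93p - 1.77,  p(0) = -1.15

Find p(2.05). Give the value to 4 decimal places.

-13.4500

Euler: p_{n+1} = p_n + h·f(t_n, p_n).
t=0.000000, p=-1.150000: f=-2.839500 → p ← -1.150000 + 0.41·(-2.839500) = -2.314195
t=0.410000, p=-2.314195: f=-3.922201 → p ← -2.314195 + 0.41·(-3.922201) = -3.922298
t=0.820000, p=-3.922298: f=-5.417737 → p ← -3.922298 + 0.41·(-5.417737) = -6.143570
t=1.230000, p=-6.143570: f=-7.483520 → p ← -6.143570 + 0.41·(-7.483520) = -9.211813
t=1.640000, p=-9.211813: f=-10.336986 → p ← -9.211813 + 0.41·(-10.336986) = -13.449977
p(2.05) ≈ -13.4500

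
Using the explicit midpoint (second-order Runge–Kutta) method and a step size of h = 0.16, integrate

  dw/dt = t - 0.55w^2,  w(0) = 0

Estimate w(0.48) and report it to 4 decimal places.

0.1146

Midpoint: k1 = f(t_n, w_n); k2 = f(t_n + h/2, w_n + (h/2)·k1); w_{n+1} = w_n + h·k2.
t=0.000000, w=0.000000:
  k1 = f(0.000000, 0.000000) = 0.000000
  k2 = f(0.080000, 0.000000) = 0.080000
  w ← 0.000000 + 0.16·0.080000 = 0.012800
t=0.160000, w=0.012800:
  k1 = f(0.160000, 0.012800) = 0.159910
  k2 = f(0.240000, 0.025593) = 0.239640
  w ← 0.012800 + 0.16·0.239640 = 0.051142
t=0.320000, w=0.051142:
  k1 = f(0.320000, 0.051142) = 0.318561
  k2 = f(0.400000, 0.076627) = 0.396771
  w ← 0.051142 + 0.16·0.396771 = 0.114626
w(0.48) ≈ 0.1146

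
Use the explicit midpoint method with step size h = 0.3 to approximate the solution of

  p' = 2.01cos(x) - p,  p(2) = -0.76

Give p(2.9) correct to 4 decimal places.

-1.2575

Midpoint: k1 = f(x_n, p_n); k2 = f(x_n + h/2, p_n + (h/2)·k1); p_{n+1} = p_n + h·k2.
x=2.000000, p=-0.760000:
  k1 = f(2.000000, -0.760000) = -0.076455
  k2 = f(2.150000, -0.771468) = -0.328721
  p ← -0.760000 + 0.3·(-0.328721) = -0.858616
x=2.300000, p=-0.858616:
  k1 = f(2.300000, -0.858616) = -0.480599
  k2 = f(2.450000, -0.930706) = -0.617459
  p ← -0.858616 + 0.3·(-0.617459) = -1.043854
x=2.600000, p=-1.043854:
  k1 = f(2.600000, -1.043854) = -0.678493
  k2 = f(2.750000, -1.145628) = -0.712220
  p ← -1.043854 + 0.3·(-0.712220) = -1.257520
p(2.9) ≈ -1.2575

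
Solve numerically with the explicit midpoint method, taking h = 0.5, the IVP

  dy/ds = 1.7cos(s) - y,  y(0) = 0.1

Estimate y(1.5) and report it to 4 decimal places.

Midpoint: k1 = f(s_n, y_n); k2 = f(s_n + h/2, y_n + (h/2)·k1); y_{n+1} = y_n + h·k2.
s=0.000000, y=0.100000:
  k1 = f(0.000000, 0.100000) = 1.600000
  k2 = f(0.250000, 0.500000) = 1.147151
  y ← 0.100000 + 0.5·1.147151 = 0.673576
s=0.500000, y=0.673576:
  k1 = f(0.500000, 0.673576) = 0.818315
  k2 = f(0.750000, 0.878154) = 0.365717
  y ← 0.673576 + 0.5·0.365717 = 0.856434
s=1.000000, y=0.856434:
  k1 = f(1.000000, 0.856434) = 0.062080
  k2 = f(1.250000, 0.871954) = -0.335906
  y ← 0.856434 + 0.5·(-0.335906) = 0.688481
y(1.5) ≈ 0.6885

0.6885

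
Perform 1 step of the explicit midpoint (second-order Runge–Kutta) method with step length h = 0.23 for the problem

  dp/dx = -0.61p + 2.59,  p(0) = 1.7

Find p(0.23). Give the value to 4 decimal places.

2.0321

Midpoint: k1 = f(x_n, p_n); k2 = f(x_n + h/2, p_n + (h/2)·k1); p_{n+1} = p_n + h·k2.
x=0.000000, p=1.700000:
  k1 = f(0.000000, 1.700000) = 1.553000
  k2 = f(0.115000, 1.878595) = 1.444057
  p ← 1.700000 + 0.23·1.444057 = 2.032133
p(0.23) ≈ 2.0321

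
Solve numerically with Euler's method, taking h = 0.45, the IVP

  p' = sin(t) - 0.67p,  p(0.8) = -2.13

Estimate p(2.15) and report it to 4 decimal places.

Euler: p_{n+1} = p_n + h·f(t_n, p_n).
t=0.800000, p=-2.130000: f=2.144456 → p ← -2.130000 + 0.45·2.144456 = -1.164995
t=1.250000, p=-1.164995: f=1.729531 → p ← -1.164995 + 0.45·1.729531 = -0.386706
t=1.700000, p=-0.386706: f=1.250758 → p ← -0.386706 + 0.45·1.250758 = 0.176135
p(2.15) ≈ 0.1761

0.1761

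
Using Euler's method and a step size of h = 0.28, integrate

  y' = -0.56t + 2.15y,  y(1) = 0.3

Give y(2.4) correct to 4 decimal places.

-0.1149

Euler: y_{n+1} = y_n + h·f(t_n, y_n).
t=1.000000, y=0.300000: f=0.085000 → y ← 0.300000 + 0.28·0.085000 = 0.323800
t=1.280000, y=0.323800: f=-0.020630 → y ← 0.323800 + 0.28·(-0.020630) = 0.318024
t=1.560000, y=0.318024: f=-0.189849 → y ← 0.318024 + 0.28·(-0.189849) = 0.264866
t=1.840000, y=0.264866: f=-0.460939 → y ← 0.264866 + 0.28·(-0.460939) = 0.135803
t=2.120000, y=0.135803: f=-0.895224 → y ← 0.135803 + 0.28·(-0.895224) = -0.114860
y(2.4) ≈ -0.1149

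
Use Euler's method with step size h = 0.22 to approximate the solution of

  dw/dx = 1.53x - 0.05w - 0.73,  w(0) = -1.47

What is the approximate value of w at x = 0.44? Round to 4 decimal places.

-1.6832

Euler: w_{n+1} = w_n + h·f(x_n, w_n).
x=0.000000, w=-1.470000: f=-0.656500 → w ← -1.470000 + 0.22·(-0.656500) = -1.614430
x=0.220000, w=-1.614430: f=-0.312678 → w ← -1.614430 + 0.22·(-0.312678) = -1.683219
w(0.44) ≈ -1.6832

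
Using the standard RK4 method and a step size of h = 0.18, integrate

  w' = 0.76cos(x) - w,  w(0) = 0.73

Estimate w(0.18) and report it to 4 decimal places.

0.7342

RK4: k1 = f(x_n, w_n); k2 = f(x_n + h/2, w_n + (h/2)·k1); k3 = f(x_n + h/2, w_n + (h/2)·k2); k4 = f(x_n + h, w_n + h·k3); w_{n+1} = w_n + (h/6)·(k1 + 2k2 + 2k3 + k4).
x=0.000000, w=0.730000:
  k1 = f(0.000000, 0.730000) = 0.030000
  k2 = f(0.090000, 0.732700) = 0.024224
  k3 = f(0.090000, 0.732180) = 0.024744
  k4 = f(0.180000, 0.734454) = 0.013267
  w ← 0.730000 + (0.18/6)·(k1 + 2k2 + 2k3 + k4) = 0.734236
w(0.18) ≈ 0.7342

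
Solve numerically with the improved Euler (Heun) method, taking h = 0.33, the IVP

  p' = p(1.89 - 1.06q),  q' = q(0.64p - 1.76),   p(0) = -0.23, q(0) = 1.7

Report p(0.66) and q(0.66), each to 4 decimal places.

Heun on (p,q): k1 = f(s_n, state_n); k2 = f(s_n + h, state_n + h·k1); state_{n+1} = state_n + (h/2)·(k1 + k2).
0.000000: (-0.230000, 1.700000)
  k1 = (-0.020240, -3.242240)
  predictor → (-0.236679, 0.630061)
  k2 = (-0.289254, -1.204345)
  → (-0.281067, 0.966313)
0.330000: (-0.281067, 0.966313)
  k1 = (-0.243321, -1.874535)
  predictor → (-0.361363, 0.347717)
  k2 = (-0.549784, -0.692399)
  → (-0.411929, 0.542769)
(p(0.66), q(0.66)) ≈ (-0.4119, 0.5428)

-0.4119, 0.5428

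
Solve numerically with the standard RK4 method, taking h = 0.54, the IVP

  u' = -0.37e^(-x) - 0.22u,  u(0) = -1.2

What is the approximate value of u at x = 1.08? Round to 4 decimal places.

-1.1592

RK4: k1 = f(x_n, u_n); k2 = f(x_n + h/2, u_n + (h/2)·k1); k3 = f(x_n + h/2, u_n + (h/2)·k2); k4 = f(x_n + h, u_n + h·k3); u_{n+1} = u_n + (h/6)·(k1 + 2k2 + 2k3 + k4).
x=0.000000, u=-1.200000:
  k1 = f(0.000000, -1.200000) = -0.106000
  k2 = f(0.270000, -1.228620) = -0.012154
  k3 = f(0.270000, -1.203282) = -0.017728
  k4 = f(0.540000, -1.209573) = 0.050489
  u ← -1.200000 + (0.54/6)·(k1 + 2k2 + 2k3 + k4) = -1.210375
x=0.540000, u=-1.210375:
  k1 = f(0.540000, -1.210375) = 0.050666
  k2 = f(0.810000, -1.196695) = 0.098675
  k3 = f(0.810000, -1.183732) = 0.095824
  k4 = f(1.080000, -1.158630) = 0.129248
  u ← -1.210375 + (0.54/6)·(k1 + 2k2 + 2k3 + k4) = -1.159173
u(1.08) ≈ -1.1592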